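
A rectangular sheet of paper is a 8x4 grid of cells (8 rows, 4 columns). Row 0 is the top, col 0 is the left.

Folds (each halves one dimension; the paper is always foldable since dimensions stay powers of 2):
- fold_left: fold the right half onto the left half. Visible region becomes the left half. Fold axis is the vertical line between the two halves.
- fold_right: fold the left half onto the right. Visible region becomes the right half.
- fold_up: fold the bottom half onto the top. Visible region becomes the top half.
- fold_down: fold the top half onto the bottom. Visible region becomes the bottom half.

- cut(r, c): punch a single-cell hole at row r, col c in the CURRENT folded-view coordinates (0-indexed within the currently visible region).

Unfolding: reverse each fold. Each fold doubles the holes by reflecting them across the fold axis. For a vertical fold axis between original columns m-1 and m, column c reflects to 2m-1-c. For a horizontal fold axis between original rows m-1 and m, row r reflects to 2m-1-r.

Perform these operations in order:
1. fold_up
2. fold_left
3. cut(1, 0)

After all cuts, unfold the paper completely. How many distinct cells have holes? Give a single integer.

Op 1 fold_up: fold axis h@4; visible region now rows[0,4) x cols[0,4) = 4x4
Op 2 fold_left: fold axis v@2; visible region now rows[0,4) x cols[0,2) = 4x2
Op 3 cut(1, 0): punch at orig (1,0); cuts so far [(1, 0)]; region rows[0,4) x cols[0,2) = 4x2
Unfold 1 (reflect across v@2): 2 holes -> [(1, 0), (1, 3)]
Unfold 2 (reflect across h@4): 4 holes -> [(1, 0), (1, 3), (6, 0), (6, 3)]

Answer: 4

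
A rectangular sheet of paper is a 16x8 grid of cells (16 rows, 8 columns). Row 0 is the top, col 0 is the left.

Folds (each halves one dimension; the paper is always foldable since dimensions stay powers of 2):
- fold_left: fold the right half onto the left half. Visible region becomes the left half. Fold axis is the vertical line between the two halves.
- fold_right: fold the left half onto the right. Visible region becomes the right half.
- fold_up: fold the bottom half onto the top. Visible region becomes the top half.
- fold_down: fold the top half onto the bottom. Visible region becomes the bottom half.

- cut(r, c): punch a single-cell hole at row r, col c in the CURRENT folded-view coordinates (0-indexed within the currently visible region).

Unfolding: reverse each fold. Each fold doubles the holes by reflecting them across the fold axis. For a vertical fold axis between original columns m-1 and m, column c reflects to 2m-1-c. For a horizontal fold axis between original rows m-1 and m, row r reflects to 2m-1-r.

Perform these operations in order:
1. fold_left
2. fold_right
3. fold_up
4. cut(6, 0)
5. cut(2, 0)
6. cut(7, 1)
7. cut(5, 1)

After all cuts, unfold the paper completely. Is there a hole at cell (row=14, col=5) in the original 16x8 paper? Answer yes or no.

Op 1 fold_left: fold axis v@4; visible region now rows[0,16) x cols[0,4) = 16x4
Op 2 fold_right: fold axis v@2; visible region now rows[0,16) x cols[2,4) = 16x2
Op 3 fold_up: fold axis h@8; visible region now rows[0,8) x cols[2,4) = 8x2
Op 4 cut(6, 0): punch at orig (6,2); cuts so far [(6, 2)]; region rows[0,8) x cols[2,4) = 8x2
Op 5 cut(2, 0): punch at orig (2,2); cuts so far [(2, 2), (6, 2)]; region rows[0,8) x cols[2,4) = 8x2
Op 6 cut(7, 1): punch at orig (7,3); cuts so far [(2, 2), (6, 2), (7, 3)]; region rows[0,8) x cols[2,4) = 8x2
Op 7 cut(5, 1): punch at orig (5,3); cuts so far [(2, 2), (5, 3), (6, 2), (7, 3)]; region rows[0,8) x cols[2,4) = 8x2
Unfold 1 (reflect across h@8): 8 holes -> [(2, 2), (5, 3), (6, 2), (7, 3), (8, 3), (9, 2), (10, 3), (13, 2)]
Unfold 2 (reflect across v@2): 16 holes -> [(2, 1), (2, 2), (5, 0), (5, 3), (6, 1), (6, 2), (7, 0), (7, 3), (8, 0), (8, 3), (9, 1), (9, 2), (10, 0), (10, 3), (13, 1), (13, 2)]
Unfold 3 (reflect across v@4): 32 holes -> [(2, 1), (2, 2), (2, 5), (2, 6), (5, 0), (5, 3), (5, 4), (5, 7), (6, 1), (6, 2), (6, 5), (6, 6), (7, 0), (7, 3), (7, 4), (7, 7), (8, 0), (8, 3), (8, 4), (8, 7), (9, 1), (9, 2), (9, 5), (9, 6), (10, 0), (10, 3), (10, 4), (10, 7), (13, 1), (13, 2), (13, 5), (13, 6)]
Holes: [(2, 1), (2, 2), (2, 5), (2, 6), (5, 0), (5, 3), (5, 4), (5, 7), (6, 1), (6, 2), (6, 5), (6, 6), (7, 0), (7, 3), (7, 4), (7, 7), (8, 0), (8, 3), (8, 4), (8, 7), (9, 1), (9, 2), (9, 5), (9, 6), (10, 0), (10, 3), (10, 4), (10, 7), (13, 1), (13, 2), (13, 5), (13, 6)]

Answer: no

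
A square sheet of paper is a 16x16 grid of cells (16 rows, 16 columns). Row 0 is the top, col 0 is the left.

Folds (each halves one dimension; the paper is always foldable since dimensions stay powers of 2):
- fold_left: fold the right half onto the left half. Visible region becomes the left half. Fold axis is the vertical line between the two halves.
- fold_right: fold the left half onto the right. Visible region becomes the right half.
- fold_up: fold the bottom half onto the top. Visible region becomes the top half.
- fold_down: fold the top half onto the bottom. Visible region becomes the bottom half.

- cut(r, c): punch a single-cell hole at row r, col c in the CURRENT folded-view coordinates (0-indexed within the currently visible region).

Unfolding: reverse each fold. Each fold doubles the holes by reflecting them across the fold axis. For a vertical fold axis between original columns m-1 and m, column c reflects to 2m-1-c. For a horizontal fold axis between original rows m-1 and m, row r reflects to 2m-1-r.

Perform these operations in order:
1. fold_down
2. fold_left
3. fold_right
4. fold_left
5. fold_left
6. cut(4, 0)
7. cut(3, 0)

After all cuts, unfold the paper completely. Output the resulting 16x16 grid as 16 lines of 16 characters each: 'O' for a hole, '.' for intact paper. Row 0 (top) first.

Answer: ................
................
................
OOOOOOOOOOOOOOOO
OOOOOOOOOOOOOOOO
................
................
................
................
................
................
OOOOOOOOOOOOOOOO
OOOOOOOOOOOOOOOO
................
................
................

Derivation:
Op 1 fold_down: fold axis h@8; visible region now rows[8,16) x cols[0,16) = 8x16
Op 2 fold_left: fold axis v@8; visible region now rows[8,16) x cols[0,8) = 8x8
Op 3 fold_right: fold axis v@4; visible region now rows[8,16) x cols[4,8) = 8x4
Op 4 fold_left: fold axis v@6; visible region now rows[8,16) x cols[4,6) = 8x2
Op 5 fold_left: fold axis v@5; visible region now rows[8,16) x cols[4,5) = 8x1
Op 6 cut(4, 0): punch at orig (12,4); cuts so far [(12, 4)]; region rows[8,16) x cols[4,5) = 8x1
Op 7 cut(3, 0): punch at orig (11,4); cuts so far [(11, 4), (12, 4)]; region rows[8,16) x cols[4,5) = 8x1
Unfold 1 (reflect across v@5): 4 holes -> [(11, 4), (11, 5), (12, 4), (12, 5)]
Unfold 2 (reflect across v@6): 8 holes -> [(11, 4), (11, 5), (11, 6), (11, 7), (12, 4), (12, 5), (12, 6), (12, 7)]
Unfold 3 (reflect across v@4): 16 holes -> [(11, 0), (11, 1), (11, 2), (11, 3), (11, 4), (11, 5), (11, 6), (11, 7), (12, 0), (12, 1), (12, 2), (12, 3), (12, 4), (12, 5), (12, 6), (12, 7)]
Unfold 4 (reflect across v@8): 32 holes -> [(11, 0), (11, 1), (11, 2), (11, 3), (11, 4), (11, 5), (11, 6), (11, 7), (11, 8), (11, 9), (11, 10), (11, 11), (11, 12), (11, 13), (11, 14), (11, 15), (12, 0), (12, 1), (12, 2), (12, 3), (12, 4), (12, 5), (12, 6), (12, 7), (12, 8), (12, 9), (12, 10), (12, 11), (12, 12), (12, 13), (12, 14), (12, 15)]
Unfold 5 (reflect across h@8): 64 holes -> [(3, 0), (3, 1), (3, 2), (3, 3), (3, 4), (3, 5), (3, 6), (3, 7), (3, 8), (3, 9), (3, 10), (3, 11), (3, 12), (3, 13), (3, 14), (3, 15), (4, 0), (4, 1), (4, 2), (4, 3), (4, 4), (4, 5), (4, 6), (4, 7), (4, 8), (4, 9), (4, 10), (4, 11), (4, 12), (4, 13), (4, 14), (4, 15), (11, 0), (11, 1), (11, 2), (11, 3), (11, 4), (11, 5), (11, 6), (11, 7), (11, 8), (11, 9), (11, 10), (11, 11), (11, 12), (11, 13), (11, 14), (11, 15), (12, 0), (12, 1), (12, 2), (12, 3), (12, 4), (12, 5), (12, 6), (12, 7), (12, 8), (12, 9), (12, 10), (12, 11), (12, 12), (12, 13), (12, 14), (12, 15)]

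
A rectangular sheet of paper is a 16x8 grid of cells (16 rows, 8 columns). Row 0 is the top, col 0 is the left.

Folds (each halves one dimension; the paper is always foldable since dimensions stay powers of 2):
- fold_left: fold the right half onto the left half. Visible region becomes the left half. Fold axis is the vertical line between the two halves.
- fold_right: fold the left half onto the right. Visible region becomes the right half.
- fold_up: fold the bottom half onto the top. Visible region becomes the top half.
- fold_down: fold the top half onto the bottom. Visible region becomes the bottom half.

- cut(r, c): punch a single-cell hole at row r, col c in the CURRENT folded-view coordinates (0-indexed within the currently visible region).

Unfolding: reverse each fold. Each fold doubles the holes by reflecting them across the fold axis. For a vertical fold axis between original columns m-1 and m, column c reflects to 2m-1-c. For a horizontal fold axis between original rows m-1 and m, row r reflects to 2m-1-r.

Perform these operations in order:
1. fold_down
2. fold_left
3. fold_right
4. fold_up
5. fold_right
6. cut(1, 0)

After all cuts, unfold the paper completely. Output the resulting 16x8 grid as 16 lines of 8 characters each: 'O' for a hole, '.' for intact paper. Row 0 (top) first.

Op 1 fold_down: fold axis h@8; visible region now rows[8,16) x cols[0,8) = 8x8
Op 2 fold_left: fold axis v@4; visible region now rows[8,16) x cols[0,4) = 8x4
Op 3 fold_right: fold axis v@2; visible region now rows[8,16) x cols[2,4) = 8x2
Op 4 fold_up: fold axis h@12; visible region now rows[8,12) x cols[2,4) = 4x2
Op 5 fold_right: fold axis v@3; visible region now rows[8,12) x cols[3,4) = 4x1
Op 6 cut(1, 0): punch at orig (9,3); cuts so far [(9, 3)]; region rows[8,12) x cols[3,4) = 4x1
Unfold 1 (reflect across v@3): 2 holes -> [(9, 2), (9, 3)]
Unfold 2 (reflect across h@12): 4 holes -> [(9, 2), (9, 3), (14, 2), (14, 3)]
Unfold 3 (reflect across v@2): 8 holes -> [(9, 0), (9, 1), (9, 2), (9, 3), (14, 0), (14, 1), (14, 2), (14, 3)]
Unfold 4 (reflect across v@4): 16 holes -> [(9, 0), (9, 1), (9, 2), (9, 3), (9, 4), (9, 5), (9, 6), (9, 7), (14, 0), (14, 1), (14, 2), (14, 3), (14, 4), (14, 5), (14, 6), (14, 7)]
Unfold 5 (reflect across h@8): 32 holes -> [(1, 0), (1, 1), (1, 2), (1, 3), (1, 4), (1, 5), (1, 6), (1, 7), (6, 0), (6, 1), (6, 2), (6, 3), (6, 4), (6, 5), (6, 6), (6, 7), (9, 0), (9, 1), (9, 2), (9, 3), (9, 4), (9, 5), (9, 6), (9, 7), (14, 0), (14, 1), (14, 2), (14, 3), (14, 4), (14, 5), (14, 6), (14, 7)]

Answer: ........
OOOOOOOO
........
........
........
........
OOOOOOOO
........
........
OOOOOOOO
........
........
........
........
OOOOOOOO
........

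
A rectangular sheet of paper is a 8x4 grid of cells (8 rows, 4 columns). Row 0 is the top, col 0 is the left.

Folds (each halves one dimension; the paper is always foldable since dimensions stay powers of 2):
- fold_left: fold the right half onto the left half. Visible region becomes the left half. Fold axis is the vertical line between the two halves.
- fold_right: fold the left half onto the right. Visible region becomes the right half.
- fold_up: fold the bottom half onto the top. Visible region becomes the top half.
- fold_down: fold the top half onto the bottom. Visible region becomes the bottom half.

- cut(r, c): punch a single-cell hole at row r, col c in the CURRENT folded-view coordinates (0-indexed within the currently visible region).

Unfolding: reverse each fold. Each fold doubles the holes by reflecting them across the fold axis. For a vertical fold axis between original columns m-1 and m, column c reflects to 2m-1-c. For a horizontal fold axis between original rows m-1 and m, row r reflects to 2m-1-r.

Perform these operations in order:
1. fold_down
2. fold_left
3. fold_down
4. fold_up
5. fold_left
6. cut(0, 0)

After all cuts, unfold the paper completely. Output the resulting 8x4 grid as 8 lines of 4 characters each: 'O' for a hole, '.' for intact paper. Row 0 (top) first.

Op 1 fold_down: fold axis h@4; visible region now rows[4,8) x cols[0,4) = 4x4
Op 2 fold_left: fold axis v@2; visible region now rows[4,8) x cols[0,2) = 4x2
Op 3 fold_down: fold axis h@6; visible region now rows[6,8) x cols[0,2) = 2x2
Op 4 fold_up: fold axis h@7; visible region now rows[6,7) x cols[0,2) = 1x2
Op 5 fold_left: fold axis v@1; visible region now rows[6,7) x cols[0,1) = 1x1
Op 6 cut(0, 0): punch at orig (6,0); cuts so far [(6, 0)]; region rows[6,7) x cols[0,1) = 1x1
Unfold 1 (reflect across v@1): 2 holes -> [(6, 0), (6, 1)]
Unfold 2 (reflect across h@7): 4 holes -> [(6, 0), (6, 1), (7, 0), (7, 1)]
Unfold 3 (reflect across h@6): 8 holes -> [(4, 0), (4, 1), (5, 0), (5, 1), (6, 0), (6, 1), (7, 0), (7, 1)]
Unfold 4 (reflect across v@2): 16 holes -> [(4, 0), (4, 1), (4, 2), (4, 3), (5, 0), (5, 1), (5, 2), (5, 3), (6, 0), (6, 1), (6, 2), (6, 3), (7, 0), (7, 1), (7, 2), (7, 3)]
Unfold 5 (reflect across h@4): 32 holes -> [(0, 0), (0, 1), (0, 2), (0, 3), (1, 0), (1, 1), (1, 2), (1, 3), (2, 0), (2, 1), (2, 2), (2, 3), (3, 0), (3, 1), (3, 2), (3, 3), (4, 0), (4, 1), (4, 2), (4, 3), (5, 0), (5, 1), (5, 2), (5, 3), (6, 0), (6, 1), (6, 2), (6, 3), (7, 0), (7, 1), (7, 2), (7, 3)]

Answer: OOOO
OOOO
OOOO
OOOO
OOOO
OOOO
OOOO
OOOO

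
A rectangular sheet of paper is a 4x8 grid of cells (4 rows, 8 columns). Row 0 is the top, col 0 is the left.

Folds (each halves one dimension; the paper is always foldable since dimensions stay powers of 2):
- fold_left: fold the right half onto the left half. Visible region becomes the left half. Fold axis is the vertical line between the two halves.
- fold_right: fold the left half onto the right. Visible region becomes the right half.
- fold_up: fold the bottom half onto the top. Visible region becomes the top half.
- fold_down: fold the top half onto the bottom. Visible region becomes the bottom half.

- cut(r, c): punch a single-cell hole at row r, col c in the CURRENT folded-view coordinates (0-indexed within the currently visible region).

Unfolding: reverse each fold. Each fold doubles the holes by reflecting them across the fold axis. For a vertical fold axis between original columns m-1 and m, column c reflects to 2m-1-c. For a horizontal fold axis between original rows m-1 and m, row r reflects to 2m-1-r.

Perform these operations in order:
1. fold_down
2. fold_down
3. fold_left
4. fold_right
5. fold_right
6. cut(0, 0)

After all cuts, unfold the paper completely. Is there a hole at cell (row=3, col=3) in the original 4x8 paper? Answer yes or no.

Answer: yes

Derivation:
Op 1 fold_down: fold axis h@2; visible region now rows[2,4) x cols[0,8) = 2x8
Op 2 fold_down: fold axis h@3; visible region now rows[3,4) x cols[0,8) = 1x8
Op 3 fold_left: fold axis v@4; visible region now rows[3,4) x cols[0,4) = 1x4
Op 4 fold_right: fold axis v@2; visible region now rows[3,4) x cols[2,4) = 1x2
Op 5 fold_right: fold axis v@3; visible region now rows[3,4) x cols[3,4) = 1x1
Op 6 cut(0, 0): punch at orig (3,3); cuts so far [(3, 3)]; region rows[3,4) x cols[3,4) = 1x1
Unfold 1 (reflect across v@3): 2 holes -> [(3, 2), (3, 3)]
Unfold 2 (reflect across v@2): 4 holes -> [(3, 0), (3, 1), (3, 2), (3, 3)]
Unfold 3 (reflect across v@4): 8 holes -> [(3, 0), (3, 1), (3, 2), (3, 3), (3, 4), (3, 5), (3, 6), (3, 7)]
Unfold 4 (reflect across h@3): 16 holes -> [(2, 0), (2, 1), (2, 2), (2, 3), (2, 4), (2, 5), (2, 6), (2, 7), (3, 0), (3, 1), (3, 2), (3, 3), (3, 4), (3, 5), (3, 6), (3, 7)]
Unfold 5 (reflect across h@2): 32 holes -> [(0, 0), (0, 1), (0, 2), (0, 3), (0, 4), (0, 5), (0, 6), (0, 7), (1, 0), (1, 1), (1, 2), (1, 3), (1, 4), (1, 5), (1, 6), (1, 7), (2, 0), (2, 1), (2, 2), (2, 3), (2, 4), (2, 5), (2, 6), (2, 7), (3, 0), (3, 1), (3, 2), (3, 3), (3, 4), (3, 5), (3, 6), (3, 7)]
Holes: [(0, 0), (0, 1), (0, 2), (0, 3), (0, 4), (0, 5), (0, 6), (0, 7), (1, 0), (1, 1), (1, 2), (1, 3), (1, 4), (1, 5), (1, 6), (1, 7), (2, 0), (2, 1), (2, 2), (2, 3), (2, 4), (2, 5), (2, 6), (2, 7), (3, 0), (3, 1), (3, 2), (3, 3), (3, 4), (3, 5), (3, 6), (3, 7)]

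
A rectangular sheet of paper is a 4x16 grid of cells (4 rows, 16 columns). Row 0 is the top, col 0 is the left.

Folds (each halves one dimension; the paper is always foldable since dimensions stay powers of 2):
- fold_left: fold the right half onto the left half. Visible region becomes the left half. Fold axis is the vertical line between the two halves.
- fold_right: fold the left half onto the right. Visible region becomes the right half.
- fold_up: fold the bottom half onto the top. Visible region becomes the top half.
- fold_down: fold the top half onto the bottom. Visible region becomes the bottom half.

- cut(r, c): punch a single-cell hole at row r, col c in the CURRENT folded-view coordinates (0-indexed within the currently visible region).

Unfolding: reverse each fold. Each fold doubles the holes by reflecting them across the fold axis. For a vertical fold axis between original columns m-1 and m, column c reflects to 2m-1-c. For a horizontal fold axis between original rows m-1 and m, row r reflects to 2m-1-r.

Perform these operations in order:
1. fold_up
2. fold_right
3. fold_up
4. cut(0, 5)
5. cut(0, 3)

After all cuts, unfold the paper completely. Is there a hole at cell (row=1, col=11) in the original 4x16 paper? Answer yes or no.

Op 1 fold_up: fold axis h@2; visible region now rows[0,2) x cols[0,16) = 2x16
Op 2 fold_right: fold axis v@8; visible region now rows[0,2) x cols[8,16) = 2x8
Op 3 fold_up: fold axis h@1; visible region now rows[0,1) x cols[8,16) = 1x8
Op 4 cut(0, 5): punch at orig (0,13); cuts so far [(0, 13)]; region rows[0,1) x cols[8,16) = 1x8
Op 5 cut(0, 3): punch at orig (0,11); cuts so far [(0, 11), (0, 13)]; region rows[0,1) x cols[8,16) = 1x8
Unfold 1 (reflect across h@1): 4 holes -> [(0, 11), (0, 13), (1, 11), (1, 13)]
Unfold 2 (reflect across v@8): 8 holes -> [(0, 2), (0, 4), (0, 11), (0, 13), (1, 2), (1, 4), (1, 11), (1, 13)]
Unfold 3 (reflect across h@2): 16 holes -> [(0, 2), (0, 4), (0, 11), (0, 13), (1, 2), (1, 4), (1, 11), (1, 13), (2, 2), (2, 4), (2, 11), (2, 13), (3, 2), (3, 4), (3, 11), (3, 13)]
Holes: [(0, 2), (0, 4), (0, 11), (0, 13), (1, 2), (1, 4), (1, 11), (1, 13), (2, 2), (2, 4), (2, 11), (2, 13), (3, 2), (3, 4), (3, 11), (3, 13)]

Answer: yes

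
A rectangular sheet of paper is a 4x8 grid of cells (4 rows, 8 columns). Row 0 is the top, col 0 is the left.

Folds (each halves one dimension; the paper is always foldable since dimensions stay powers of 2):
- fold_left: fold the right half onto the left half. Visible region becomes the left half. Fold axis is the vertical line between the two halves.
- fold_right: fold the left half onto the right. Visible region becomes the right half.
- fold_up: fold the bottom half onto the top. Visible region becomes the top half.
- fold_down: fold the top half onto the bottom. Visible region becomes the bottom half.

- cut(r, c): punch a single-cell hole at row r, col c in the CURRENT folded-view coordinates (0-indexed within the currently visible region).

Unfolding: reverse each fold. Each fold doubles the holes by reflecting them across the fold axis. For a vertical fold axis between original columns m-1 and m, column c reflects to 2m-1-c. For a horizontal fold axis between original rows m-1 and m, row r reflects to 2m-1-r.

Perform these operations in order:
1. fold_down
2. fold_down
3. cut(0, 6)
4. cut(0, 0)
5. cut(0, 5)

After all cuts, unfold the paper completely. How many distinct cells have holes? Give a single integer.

Op 1 fold_down: fold axis h@2; visible region now rows[2,4) x cols[0,8) = 2x8
Op 2 fold_down: fold axis h@3; visible region now rows[3,4) x cols[0,8) = 1x8
Op 3 cut(0, 6): punch at orig (3,6); cuts so far [(3, 6)]; region rows[3,4) x cols[0,8) = 1x8
Op 4 cut(0, 0): punch at orig (3,0); cuts so far [(3, 0), (3, 6)]; region rows[3,4) x cols[0,8) = 1x8
Op 5 cut(0, 5): punch at orig (3,5); cuts so far [(3, 0), (3, 5), (3, 6)]; region rows[3,4) x cols[0,8) = 1x8
Unfold 1 (reflect across h@3): 6 holes -> [(2, 0), (2, 5), (2, 6), (3, 0), (3, 5), (3, 6)]
Unfold 2 (reflect across h@2): 12 holes -> [(0, 0), (0, 5), (0, 6), (1, 0), (1, 5), (1, 6), (2, 0), (2, 5), (2, 6), (3, 0), (3, 5), (3, 6)]

Answer: 12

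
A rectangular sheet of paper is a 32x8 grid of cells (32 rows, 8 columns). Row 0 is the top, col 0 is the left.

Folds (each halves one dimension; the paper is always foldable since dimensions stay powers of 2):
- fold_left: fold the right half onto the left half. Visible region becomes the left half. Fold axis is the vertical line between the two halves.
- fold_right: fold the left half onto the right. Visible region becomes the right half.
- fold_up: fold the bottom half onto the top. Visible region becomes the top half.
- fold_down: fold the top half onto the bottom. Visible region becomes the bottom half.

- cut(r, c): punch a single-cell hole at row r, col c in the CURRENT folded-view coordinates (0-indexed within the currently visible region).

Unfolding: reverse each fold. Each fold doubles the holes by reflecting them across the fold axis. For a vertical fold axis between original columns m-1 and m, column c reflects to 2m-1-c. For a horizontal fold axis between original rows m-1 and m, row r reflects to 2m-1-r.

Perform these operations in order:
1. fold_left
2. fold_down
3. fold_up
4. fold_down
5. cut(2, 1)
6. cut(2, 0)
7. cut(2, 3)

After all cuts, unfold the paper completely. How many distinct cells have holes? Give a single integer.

Op 1 fold_left: fold axis v@4; visible region now rows[0,32) x cols[0,4) = 32x4
Op 2 fold_down: fold axis h@16; visible region now rows[16,32) x cols[0,4) = 16x4
Op 3 fold_up: fold axis h@24; visible region now rows[16,24) x cols[0,4) = 8x4
Op 4 fold_down: fold axis h@20; visible region now rows[20,24) x cols[0,4) = 4x4
Op 5 cut(2, 1): punch at orig (22,1); cuts so far [(22, 1)]; region rows[20,24) x cols[0,4) = 4x4
Op 6 cut(2, 0): punch at orig (22,0); cuts so far [(22, 0), (22, 1)]; region rows[20,24) x cols[0,4) = 4x4
Op 7 cut(2, 3): punch at orig (22,3); cuts so far [(22, 0), (22, 1), (22, 3)]; region rows[20,24) x cols[0,4) = 4x4
Unfold 1 (reflect across h@20): 6 holes -> [(17, 0), (17, 1), (17, 3), (22, 0), (22, 1), (22, 3)]
Unfold 2 (reflect across h@24): 12 holes -> [(17, 0), (17, 1), (17, 3), (22, 0), (22, 1), (22, 3), (25, 0), (25, 1), (25, 3), (30, 0), (30, 1), (30, 3)]
Unfold 3 (reflect across h@16): 24 holes -> [(1, 0), (1, 1), (1, 3), (6, 0), (6, 1), (6, 3), (9, 0), (9, 1), (9, 3), (14, 0), (14, 1), (14, 3), (17, 0), (17, 1), (17, 3), (22, 0), (22, 1), (22, 3), (25, 0), (25, 1), (25, 3), (30, 0), (30, 1), (30, 3)]
Unfold 4 (reflect across v@4): 48 holes -> [(1, 0), (1, 1), (1, 3), (1, 4), (1, 6), (1, 7), (6, 0), (6, 1), (6, 3), (6, 4), (6, 6), (6, 7), (9, 0), (9, 1), (9, 3), (9, 4), (9, 6), (9, 7), (14, 0), (14, 1), (14, 3), (14, 4), (14, 6), (14, 7), (17, 0), (17, 1), (17, 3), (17, 4), (17, 6), (17, 7), (22, 0), (22, 1), (22, 3), (22, 4), (22, 6), (22, 7), (25, 0), (25, 1), (25, 3), (25, 4), (25, 6), (25, 7), (30, 0), (30, 1), (30, 3), (30, 4), (30, 6), (30, 7)]

Answer: 48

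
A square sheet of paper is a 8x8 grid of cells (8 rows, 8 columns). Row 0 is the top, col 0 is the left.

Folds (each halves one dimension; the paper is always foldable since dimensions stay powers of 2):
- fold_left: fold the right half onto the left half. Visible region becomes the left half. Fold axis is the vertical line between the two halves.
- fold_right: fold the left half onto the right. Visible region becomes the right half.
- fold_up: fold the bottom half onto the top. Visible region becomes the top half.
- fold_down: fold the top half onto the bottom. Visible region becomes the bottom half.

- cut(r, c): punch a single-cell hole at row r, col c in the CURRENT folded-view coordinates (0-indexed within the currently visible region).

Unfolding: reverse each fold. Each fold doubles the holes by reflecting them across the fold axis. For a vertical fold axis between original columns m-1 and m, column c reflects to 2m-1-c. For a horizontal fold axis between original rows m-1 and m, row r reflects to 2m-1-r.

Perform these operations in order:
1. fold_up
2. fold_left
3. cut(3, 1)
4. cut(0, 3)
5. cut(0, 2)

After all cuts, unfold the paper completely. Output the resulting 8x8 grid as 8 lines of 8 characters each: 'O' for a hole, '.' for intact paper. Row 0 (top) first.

Answer: ..OOOO..
........
........
.O....O.
.O....O.
........
........
..OOOO..

Derivation:
Op 1 fold_up: fold axis h@4; visible region now rows[0,4) x cols[0,8) = 4x8
Op 2 fold_left: fold axis v@4; visible region now rows[0,4) x cols[0,4) = 4x4
Op 3 cut(3, 1): punch at orig (3,1); cuts so far [(3, 1)]; region rows[0,4) x cols[0,4) = 4x4
Op 4 cut(0, 3): punch at orig (0,3); cuts so far [(0, 3), (3, 1)]; region rows[0,4) x cols[0,4) = 4x4
Op 5 cut(0, 2): punch at orig (0,2); cuts so far [(0, 2), (0, 3), (3, 1)]; region rows[0,4) x cols[0,4) = 4x4
Unfold 1 (reflect across v@4): 6 holes -> [(0, 2), (0, 3), (0, 4), (0, 5), (3, 1), (3, 6)]
Unfold 2 (reflect across h@4): 12 holes -> [(0, 2), (0, 3), (0, 4), (0, 5), (3, 1), (3, 6), (4, 1), (4, 6), (7, 2), (7, 3), (7, 4), (7, 5)]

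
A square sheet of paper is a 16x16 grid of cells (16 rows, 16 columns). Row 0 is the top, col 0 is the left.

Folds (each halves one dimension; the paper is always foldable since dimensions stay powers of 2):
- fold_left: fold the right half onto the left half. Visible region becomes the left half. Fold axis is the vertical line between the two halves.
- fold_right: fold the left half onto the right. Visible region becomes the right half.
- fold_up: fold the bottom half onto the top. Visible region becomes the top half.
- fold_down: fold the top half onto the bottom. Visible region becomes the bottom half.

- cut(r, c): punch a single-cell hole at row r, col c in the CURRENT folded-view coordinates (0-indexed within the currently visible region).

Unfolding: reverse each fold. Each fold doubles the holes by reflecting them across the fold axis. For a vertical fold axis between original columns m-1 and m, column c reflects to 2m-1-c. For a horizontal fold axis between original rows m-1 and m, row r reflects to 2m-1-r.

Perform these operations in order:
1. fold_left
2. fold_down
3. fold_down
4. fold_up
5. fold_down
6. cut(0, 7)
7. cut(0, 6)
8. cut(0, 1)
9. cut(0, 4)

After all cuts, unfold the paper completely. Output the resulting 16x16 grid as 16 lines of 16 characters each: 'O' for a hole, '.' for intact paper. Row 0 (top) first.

Op 1 fold_left: fold axis v@8; visible region now rows[0,16) x cols[0,8) = 16x8
Op 2 fold_down: fold axis h@8; visible region now rows[8,16) x cols[0,8) = 8x8
Op 3 fold_down: fold axis h@12; visible region now rows[12,16) x cols[0,8) = 4x8
Op 4 fold_up: fold axis h@14; visible region now rows[12,14) x cols[0,8) = 2x8
Op 5 fold_down: fold axis h@13; visible region now rows[13,14) x cols[0,8) = 1x8
Op 6 cut(0, 7): punch at orig (13,7); cuts so far [(13, 7)]; region rows[13,14) x cols[0,8) = 1x8
Op 7 cut(0, 6): punch at orig (13,6); cuts so far [(13, 6), (13, 7)]; region rows[13,14) x cols[0,8) = 1x8
Op 8 cut(0, 1): punch at orig (13,1); cuts so far [(13, 1), (13, 6), (13, 7)]; region rows[13,14) x cols[0,8) = 1x8
Op 9 cut(0, 4): punch at orig (13,4); cuts so far [(13, 1), (13, 4), (13, 6), (13, 7)]; region rows[13,14) x cols[0,8) = 1x8
Unfold 1 (reflect across h@13): 8 holes -> [(12, 1), (12, 4), (12, 6), (12, 7), (13, 1), (13, 4), (13, 6), (13, 7)]
Unfold 2 (reflect across h@14): 16 holes -> [(12, 1), (12, 4), (12, 6), (12, 7), (13, 1), (13, 4), (13, 6), (13, 7), (14, 1), (14, 4), (14, 6), (14, 7), (15, 1), (15, 4), (15, 6), (15, 7)]
Unfold 3 (reflect across h@12): 32 holes -> [(8, 1), (8, 4), (8, 6), (8, 7), (9, 1), (9, 4), (9, 6), (9, 7), (10, 1), (10, 4), (10, 6), (10, 7), (11, 1), (11, 4), (11, 6), (11, 7), (12, 1), (12, 4), (12, 6), (12, 7), (13, 1), (13, 4), (13, 6), (13, 7), (14, 1), (14, 4), (14, 6), (14, 7), (15, 1), (15, 4), (15, 6), (15, 7)]
Unfold 4 (reflect across h@8): 64 holes -> [(0, 1), (0, 4), (0, 6), (0, 7), (1, 1), (1, 4), (1, 6), (1, 7), (2, 1), (2, 4), (2, 6), (2, 7), (3, 1), (3, 4), (3, 6), (3, 7), (4, 1), (4, 4), (4, 6), (4, 7), (5, 1), (5, 4), (5, 6), (5, 7), (6, 1), (6, 4), (6, 6), (6, 7), (7, 1), (7, 4), (7, 6), (7, 7), (8, 1), (8, 4), (8, 6), (8, 7), (9, 1), (9, 4), (9, 6), (9, 7), (10, 1), (10, 4), (10, 6), (10, 7), (11, 1), (11, 4), (11, 6), (11, 7), (12, 1), (12, 4), (12, 6), (12, 7), (13, 1), (13, 4), (13, 6), (13, 7), (14, 1), (14, 4), (14, 6), (14, 7), (15, 1), (15, 4), (15, 6), (15, 7)]
Unfold 5 (reflect across v@8): 128 holes -> [(0, 1), (0, 4), (0, 6), (0, 7), (0, 8), (0, 9), (0, 11), (0, 14), (1, 1), (1, 4), (1, 6), (1, 7), (1, 8), (1, 9), (1, 11), (1, 14), (2, 1), (2, 4), (2, 6), (2, 7), (2, 8), (2, 9), (2, 11), (2, 14), (3, 1), (3, 4), (3, 6), (3, 7), (3, 8), (3, 9), (3, 11), (3, 14), (4, 1), (4, 4), (4, 6), (4, 7), (4, 8), (4, 9), (4, 11), (4, 14), (5, 1), (5, 4), (5, 6), (5, 7), (5, 8), (5, 9), (5, 11), (5, 14), (6, 1), (6, 4), (6, 6), (6, 7), (6, 8), (6, 9), (6, 11), (6, 14), (7, 1), (7, 4), (7, 6), (7, 7), (7, 8), (7, 9), (7, 11), (7, 14), (8, 1), (8, 4), (8, 6), (8, 7), (8, 8), (8, 9), (8, 11), (8, 14), (9, 1), (9, 4), (9, 6), (9, 7), (9, 8), (9, 9), (9, 11), (9, 14), (10, 1), (10, 4), (10, 6), (10, 7), (10, 8), (10, 9), (10, 11), (10, 14), (11, 1), (11, 4), (11, 6), (11, 7), (11, 8), (11, 9), (11, 11), (11, 14), (12, 1), (12, 4), (12, 6), (12, 7), (12, 8), (12, 9), (12, 11), (12, 14), (13, 1), (13, 4), (13, 6), (13, 7), (13, 8), (13, 9), (13, 11), (13, 14), (14, 1), (14, 4), (14, 6), (14, 7), (14, 8), (14, 9), (14, 11), (14, 14), (15, 1), (15, 4), (15, 6), (15, 7), (15, 8), (15, 9), (15, 11), (15, 14)]

Answer: .O..O.OOOO.O..O.
.O..O.OOOO.O..O.
.O..O.OOOO.O..O.
.O..O.OOOO.O..O.
.O..O.OOOO.O..O.
.O..O.OOOO.O..O.
.O..O.OOOO.O..O.
.O..O.OOOO.O..O.
.O..O.OOOO.O..O.
.O..O.OOOO.O..O.
.O..O.OOOO.O..O.
.O..O.OOOO.O..O.
.O..O.OOOO.O..O.
.O..O.OOOO.O..O.
.O..O.OOOO.O..O.
.O..O.OOOO.O..O.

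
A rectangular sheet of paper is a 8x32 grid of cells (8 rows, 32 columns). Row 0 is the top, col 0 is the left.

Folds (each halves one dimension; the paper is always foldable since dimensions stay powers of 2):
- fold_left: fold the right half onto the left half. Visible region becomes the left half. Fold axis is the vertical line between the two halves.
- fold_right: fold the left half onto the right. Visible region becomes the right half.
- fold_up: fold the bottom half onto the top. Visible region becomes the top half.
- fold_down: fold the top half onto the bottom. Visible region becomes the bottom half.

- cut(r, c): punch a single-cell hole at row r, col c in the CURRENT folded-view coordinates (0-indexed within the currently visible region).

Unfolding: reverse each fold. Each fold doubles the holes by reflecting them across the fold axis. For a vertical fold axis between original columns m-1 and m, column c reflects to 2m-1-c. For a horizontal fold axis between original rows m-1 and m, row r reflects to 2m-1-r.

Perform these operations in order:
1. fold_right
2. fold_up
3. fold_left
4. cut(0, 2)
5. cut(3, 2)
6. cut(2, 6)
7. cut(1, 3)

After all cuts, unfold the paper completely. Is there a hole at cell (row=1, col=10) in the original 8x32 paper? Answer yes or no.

Op 1 fold_right: fold axis v@16; visible region now rows[0,8) x cols[16,32) = 8x16
Op 2 fold_up: fold axis h@4; visible region now rows[0,4) x cols[16,32) = 4x16
Op 3 fold_left: fold axis v@24; visible region now rows[0,4) x cols[16,24) = 4x8
Op 4 cut(0, 2): punch at orig (0,18); cuts so far [(0, 18)]; region rows[0,4) x cols[16,24) = 4x8
Op 5 cut(3, 2): punch at orig (3,18); cuts so far [(0, 18), (3, 18)]; region rows[0,4) x cols[16,24) = 4x8
Op 6 cut(2, 6): punch at orig (2,22); cuts so far [(0, 18), (2, 22), (3, 18)]; region rows[0,4) x cols[16,24) = 4x8
Op 7 cut(1, 3): punch at orig (1,19); cuts so far [(0, 18), (1, 19), (2, 22), (3, 18)]; region rows[0,4) x cols[16,24) = 4x8
Unfold 1 (reflect across v@24): 8 holes -> [(0, 18), (0, 29), (1, 19), (1, 28), (2, 22), (2, 25), (3, 18), (3, 29)]
Unfold 2 (reflect across h@4): 16 holes -> [(0, 18), (0, 29), (1, 19), (1, 28), (2, 22), (2, 25), (3, 18), (3, 29), (4, 18), (4, 29), (5, 22), (5, 25), (6, 19), (6, 28), (7, 18), (7, 29)]
Unfold 3 (reflect across v@16): 32 holes -> [(0, 2), (0, 13), (0, 18), (0, 29), (1, 3), (1, 12), (1, 19), (1, 28), (2, 6), (2, 9), (2, 22), (2, 25), (3, 2), (3, 13), (3, 18), (3, 29), (4, 2), (4, 13), (4, 18), (4, 29), (5, 6), (5, 9), (5, 22), (5, 25), (6, 3), (6, 12), (6, 19), (6, 28), (7, 2), (7, 13), (7, 18), (7, 29)]
Holes: [(0, 2), (0, 13), (0, 18), (0, 29), (1, 3), (1, 12), (1, 19), (1, 28), (2, 6), (2, 9), (2, 22), (2, 25), (3, 2), (3, 13), (3, 18), (3, 29), (4, 2), (4, 13), (4, 18), (4, 29), (5, 6), (5, 9), (5, 22), (5, 25), (6, 3), (6, 12), (6, 19), (6, 28), (7, 2), (7, 13), (7, 18), (7, 29)]

Answer: no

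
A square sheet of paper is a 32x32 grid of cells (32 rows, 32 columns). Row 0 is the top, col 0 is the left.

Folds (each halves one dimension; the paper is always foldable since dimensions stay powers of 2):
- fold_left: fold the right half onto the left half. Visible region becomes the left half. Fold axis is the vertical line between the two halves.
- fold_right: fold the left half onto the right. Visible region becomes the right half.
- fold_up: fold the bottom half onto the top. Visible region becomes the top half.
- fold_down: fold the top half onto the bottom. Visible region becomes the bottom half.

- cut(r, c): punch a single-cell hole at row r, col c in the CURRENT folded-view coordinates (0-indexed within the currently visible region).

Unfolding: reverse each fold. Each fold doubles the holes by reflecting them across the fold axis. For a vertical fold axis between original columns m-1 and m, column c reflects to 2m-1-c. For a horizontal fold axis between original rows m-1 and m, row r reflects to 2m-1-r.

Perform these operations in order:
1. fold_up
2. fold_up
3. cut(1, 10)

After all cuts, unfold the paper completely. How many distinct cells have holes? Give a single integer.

Answer: 4

Derivation:
Op 1 fold_up: fold axis h@16; visible region now rows[0,16) x cols[0,32) = 16x32
Op 2 fold_up: fold axis h@8; visible region now rows[0,8) x cols[0,32) = 8x32
Op 3 cut(1, 10): punch at orig (1,10); cuts so far [(1, 10)]; region rows[0,8) x cols[0,32) = 8x32
Unfold 1 (reflect across h@8): 2 holes -> [(1, 10), (14, 10)]
Unfold 2 (reflect across h@16): 4 holes -> [(1, 10), (14, 10), (17, 10), (30, 10)]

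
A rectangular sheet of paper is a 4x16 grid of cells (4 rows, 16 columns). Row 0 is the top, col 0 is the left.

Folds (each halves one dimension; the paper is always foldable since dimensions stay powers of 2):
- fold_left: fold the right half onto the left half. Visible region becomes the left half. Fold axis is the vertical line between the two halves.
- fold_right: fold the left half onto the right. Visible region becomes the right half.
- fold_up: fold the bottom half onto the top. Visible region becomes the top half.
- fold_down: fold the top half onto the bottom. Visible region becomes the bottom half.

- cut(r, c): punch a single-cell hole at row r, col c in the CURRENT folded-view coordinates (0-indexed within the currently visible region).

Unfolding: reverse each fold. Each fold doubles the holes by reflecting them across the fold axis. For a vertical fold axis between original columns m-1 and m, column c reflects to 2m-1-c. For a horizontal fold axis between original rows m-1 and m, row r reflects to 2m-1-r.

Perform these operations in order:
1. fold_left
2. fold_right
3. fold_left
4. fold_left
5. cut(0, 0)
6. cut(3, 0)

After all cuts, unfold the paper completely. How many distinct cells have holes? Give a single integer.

Answer: 32

Derivation:
Op 1 fold_left: fold axis v@8; visible region now rows[0,4) x cols[0,8) = 4x8
Op 2 fold_right: fold axis v@4; visible region now rows[0,4) x cols[4,8) = 4x4
Op 3 fold_left: fold axis v@6; visible region now rows[0,4) x cols[4,6) = 4x2
Op 4 fold_left: fold axis v@5; visible region now rows[0,4) x cols[4,5) = 4x1
Op 5 cut(0, 0): punch at orig (0,4); cuts so far [(0, 4)]; region rows[0,4) x cols[4,5) = 4x1
Op 6 cut(3, 0): punch at orig (3,4); cuts so far [(0, 4), (3, 4)]; region rows[0,4) x cols[4,5) = 4x1
Unfold 1 (reflect across v@5): 4 holes -> [(0, 4), (0, 5), (3, 4), (3, 5)]
Unfold 2 (reflect across v@6): 8 holes -> [(0, 4), (0, 5), (0, 6), (0, 7), (3, 4), (3, 5), (3, 6), (3, 7)]
Unfold 3 (reflect across v@4): 16 holes -> [(0, 0), (0, 1), (0, 2), (0, 3), (0, 4), (0, 5), (0, 6), (0, 7), (3, 0), (3, 1), (3, 2), (3, 3), (3, 4), (3, 5), (3, 6), (3, 7)]
Unfold 4 (reflect across v@8): 32 holes -> [(0, 0), (0, 1), (0, 2), (0, 3), (0, 4), (0, 5), (0, 6), (0, 7), (0, 8), (0, 9), (0, 10), (0, 11), (0, 12), (0, 13), (0, 14), (0, 15), (3, 0), (3, 1), (3, 2), (3, 3), (3, 4), (3, 5), (3, 6), (3, 7), (3, 8), (3, 9), (3, 10), (3, 11), (3, 12), (3, 13), (3, 14), (3, 15)]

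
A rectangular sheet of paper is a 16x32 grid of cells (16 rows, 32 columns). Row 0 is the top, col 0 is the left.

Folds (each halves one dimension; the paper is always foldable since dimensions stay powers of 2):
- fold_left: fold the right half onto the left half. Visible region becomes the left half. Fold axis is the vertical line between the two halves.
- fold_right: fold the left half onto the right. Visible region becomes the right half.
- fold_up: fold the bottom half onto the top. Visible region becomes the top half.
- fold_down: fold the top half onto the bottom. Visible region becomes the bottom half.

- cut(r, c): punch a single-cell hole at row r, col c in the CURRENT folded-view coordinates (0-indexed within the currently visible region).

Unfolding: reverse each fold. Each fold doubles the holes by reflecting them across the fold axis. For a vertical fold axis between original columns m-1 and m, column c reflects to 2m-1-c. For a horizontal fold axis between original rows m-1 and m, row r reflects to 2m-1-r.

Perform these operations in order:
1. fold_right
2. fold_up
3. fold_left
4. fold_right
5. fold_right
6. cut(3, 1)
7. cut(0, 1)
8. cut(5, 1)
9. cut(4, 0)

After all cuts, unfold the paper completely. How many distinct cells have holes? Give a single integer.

Answer: 128

Derivation:
Op 1 fold_right: fold axis v@16; visible region now rows[0,16) x cols[16,32) = 16x16
Op 2 fold_up: fold axis h@8; visible region now rows[0,8) x cols[16,32) = 8x16
Op 3 fold_left: fold axis v@24; visible region now rows[0,8) x cols[16,24) = 8x8
Op 4 fold_right: fold axis v@20; visible region now rows[0,8) x cols[20,24) = 8x4
Op 5 fold_right: fold axis v@22; visible region now rows[0,8) x cols[22,24) = 8x2
Op 6 cut(3, 1): punch at orig (3,23); cuts so far [(3, 23)]; region rows[0,8) x cols[22,24) = 8x2
Op 7 cut(0, 1): punch at orig (0,23); cuts so far [(0, 23), (3, 23)]; region rows[0,8) x cols[22,24) = 8x2
Op 8 cut(5, 1): punch at orig (5,23); cuts so far [(0, 23), (3, 23), (5, 23)]; region rows[0,8) x cols[22,24) = 8x2
Op 9 cut(4, 0): punch at orig (4,22); cuts so far [(0, 23), (3, 23), (4, 22), (5, 23)]; region rows[0,8) x cols[22,24) = 8x2
Unfold 1 (reflect across v@22): 8 holes -> [(0, 20), (0, 23), (3, 20), (3, 23), (4, 21), (4, 22), (5, 20), (5, 23)]
Unfold 2 (reflect across v@20): 16 holes -> [(0, 16), (0, 19), (0, 20), (0, 23), (3, 16), (3, 19), (3, 20), (3, 23), (4, 17), (4, 18), (4, 21), (4, 22), (5, 16), (5, 19), (5, 20), (5, 23)]
Unfold 3 (reflect across v@24): 32 holes -> [(0, 16), (0, 19), (0, 20), (0, 23), (0, 24), (0, 27), (0, 28), (0, 31), (3, 16), (3, 19), (3, 20), (3, 23), (3, 24), (3, 27), (3, 28), (3, 31), (4, 17), (4, 18), (4, 21), (4, 22), (4, 25), (4, 26), (4, 29), (4, 30), (5, 16), (5, 19), (5, 20), (5, 23), (5, 24), (5, 27), (5, 28), (5, 31)]
Unfold 4 (reflect across h@8): 64 holes -> [(0, 16), (0, 19), (0, 20), (0, 23), (0, 24), (0, 27), (0, 28), (0, 31), (3, 16), (3, 19), (3, 20), (3, 23), (3, 24), (3, 27), (3, 28), (3, 31), (4, 17), (4, 18), (4, 21), (4, 22), (4, 25), (4, 26), (4, 29), (4, 30), (5, 16), (5, 19), (5, 20), (5, 23), (5, 24), (5, 27), (5, 28), (5, 31), (10, 16), (10, 19), (10, 20), (10, 23), (10, 24), (10, 27), (10, 28), (10, 31), (11, 17), (11, 18), (11, 21), (11, 22), (11, 25), (11, 26), (11, 29), (11, 30), (12, 16), (12, 19), (12, 20), (12, 23), (12, 24), (12, 27), (12, 28), (12, 31), (15, 16), (15, 19), (15, 20), (15, 23), (15, 24), (15, 27), (15, 28), (15, 31)]
Unfold 5 (reflect across v@16): 128 holes -> [(0, 0), (0, 3), (0, 4), (0, 7), (0, 8), (0, 11), (0, 12), (0, 15), (0, 16), (0, 19), (0, 20), (0, 23), (0, 24), (0, 27), (0, 28), (0, 31), (3, 0), (3, 3), (3, 4), (3, 7), (3, 8), (3, 11), (3, 12), (3, 15), (3, 16), (3, 19), (3, 20), (3, 23), (3, 24), (3, 27), (3, 28), (3, 31), (4, 1), (4, 2), (4, 5), (4, 6), (4, 9), (4, 10), (4, 13), (4, 14), (4, 17), (4, 18), (4, 21), (4, 22), (4, 25), (4, 26), (4, 29), (4, 30), (5, 0), (5, 3), (5, 4), (5, 7), (5, 8), (5, 11), (5, 12), (5, 15), (5, 16), (5, 19), (5, 20), (5, 23), (5, 24), (5, 27), (5, 28), (5, 31), (10, 0), (10, 3), (10, 4), (10, 7), (10, 8), (10, 11), (10, 12), (10, 15), (10, 16), (10, 19), (10, 20), (10, 23), (10, 24), (10, 27), (10, 28), (10, 31), (11, 1), (11, 2), (11, 5), (11, 6), (11, 9), (11, 10), (11, 13), (11, 14), (11, 17), (11, 18), (11, 21), (11, 22), (11, 25), (11, 26), (11, 29), (11, 30), (12, 0), (12, 3), (12, 4), (12, 7), (12, 8), (12, 11), (12, 12), (12, 15), (12, 16), (12, 19), (12, 20), (12, 23), (12, 24), (12, 27), (12, 28), (12, 31), (15, 0), (15, 3), (15, 4), (15, 7), (15, 8), (15, 11), (15, 12), (15, 15), (15, 16), (15, 19), (15, 20), (15, 23), (15, 24), (15, 27), (15, 28), (15, 31)]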